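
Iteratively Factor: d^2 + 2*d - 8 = (d + 4)*(d - 2)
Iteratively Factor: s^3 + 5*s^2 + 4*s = (s + 4)*(s^2 + s) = s*(s + 4)*(s + 1)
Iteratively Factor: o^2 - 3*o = (o - 3)*(o)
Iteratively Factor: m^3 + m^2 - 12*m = (m)*(m^2 + m - 12) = m*(m - 3)*(m + 4)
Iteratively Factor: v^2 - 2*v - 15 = (v + 3)*(v - 5)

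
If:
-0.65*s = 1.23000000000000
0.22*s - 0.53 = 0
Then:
No Solution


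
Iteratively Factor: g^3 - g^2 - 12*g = (g)*(g^2 - g - 12) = g*(g + 3)*(g - 4)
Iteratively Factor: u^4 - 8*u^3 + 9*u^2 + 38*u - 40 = (u - 1)*(u^3 - 7*u^2 + 2*u + 40) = (u - 1)*(u + 2)*(u^2 - 9*u + 20) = (u - 4)*(u - 1)*(u + 2)*(u - 5)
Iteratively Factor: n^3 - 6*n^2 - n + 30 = (n + 2)*(n^2 - 8*n + 15) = (n - 3)*(n + 2)*(n - 5)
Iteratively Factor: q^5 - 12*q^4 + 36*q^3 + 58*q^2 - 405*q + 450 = (q + 3)*(q^4 - 15*q^3 + 81*q^2 - 185*q + 150) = (q - 3)*(q + 3)*(q^3 - 12*q^2 + 45*q - 50) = (q - 5)*(q - 3)*(q + 3)*(q^2 - 7*q + 10) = (q - 5)*(q - 3)*(q - 2)*(q + 3)*(q - 5)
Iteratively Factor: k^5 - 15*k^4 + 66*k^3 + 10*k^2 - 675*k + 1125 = (k - 5)*(k^4 - 10*k^3 + 16*k^2 + 90*k - 225) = (k - 5)*(k - 3)*(k^3 - 7*k^2 - 5*k + 75) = (k - 5)^2*(k - 3)*(k^2 - 2*k - 15) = (k - 5)^3*(k - 3)*(k + 3)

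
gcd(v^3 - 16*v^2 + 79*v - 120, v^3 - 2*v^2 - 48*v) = v - 8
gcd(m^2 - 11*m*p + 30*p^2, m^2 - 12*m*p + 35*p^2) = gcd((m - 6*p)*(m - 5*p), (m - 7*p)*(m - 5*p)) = -m + 5*p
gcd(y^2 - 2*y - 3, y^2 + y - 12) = y - 3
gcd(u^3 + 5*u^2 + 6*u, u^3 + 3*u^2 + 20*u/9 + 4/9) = u + 2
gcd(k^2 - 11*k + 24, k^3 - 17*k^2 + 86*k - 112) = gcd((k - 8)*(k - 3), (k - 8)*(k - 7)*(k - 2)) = k - 8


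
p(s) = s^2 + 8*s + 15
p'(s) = 2*s + 8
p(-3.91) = -0.99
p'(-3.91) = 0.18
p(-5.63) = 1.66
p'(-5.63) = -3.26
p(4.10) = 64.61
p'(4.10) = 16.20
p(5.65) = 92.12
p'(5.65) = 19.30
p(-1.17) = 7.01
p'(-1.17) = 5.66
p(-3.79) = -0.96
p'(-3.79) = 0.42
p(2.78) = 44.97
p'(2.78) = 13.56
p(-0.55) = 10.90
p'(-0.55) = 6.90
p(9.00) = 168.00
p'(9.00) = 26.00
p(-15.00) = 120.00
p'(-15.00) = -22.00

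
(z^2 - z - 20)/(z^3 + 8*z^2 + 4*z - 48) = (z - 5)/(z^2 + 4*z - 12)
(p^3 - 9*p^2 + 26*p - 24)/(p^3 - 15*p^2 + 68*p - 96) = (p - 2)/(p - 8)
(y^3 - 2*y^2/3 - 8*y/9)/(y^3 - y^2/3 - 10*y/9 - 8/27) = 3*y/(3*y + 1)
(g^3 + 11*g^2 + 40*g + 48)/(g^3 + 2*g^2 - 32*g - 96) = (g + 3)/(g - 6)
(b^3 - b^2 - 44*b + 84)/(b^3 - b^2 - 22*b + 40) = (b^2 + b - 42)/(b^2 + b - 20)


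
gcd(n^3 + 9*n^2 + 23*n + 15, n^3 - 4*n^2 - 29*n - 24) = n^2 + 4*n + 3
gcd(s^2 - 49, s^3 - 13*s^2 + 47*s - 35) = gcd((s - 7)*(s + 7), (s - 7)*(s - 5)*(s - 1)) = s - 7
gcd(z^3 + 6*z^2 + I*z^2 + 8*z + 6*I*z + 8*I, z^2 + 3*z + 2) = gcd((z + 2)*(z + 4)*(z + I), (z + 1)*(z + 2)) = z + 2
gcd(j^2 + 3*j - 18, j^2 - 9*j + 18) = j - 3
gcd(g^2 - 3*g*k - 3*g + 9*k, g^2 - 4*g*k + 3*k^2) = g - 3*k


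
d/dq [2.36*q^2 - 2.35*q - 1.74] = 4.72*q - 2.35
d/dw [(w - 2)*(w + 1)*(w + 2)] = 3*w^2 + 2*w - 4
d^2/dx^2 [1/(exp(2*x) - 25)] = 4*(exp(2*x) + 25)*exp(2*x)/(exp(2*x) - 25)^3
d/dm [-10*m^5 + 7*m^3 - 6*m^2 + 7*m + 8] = -50*m^4 + 21*m^2 - 12*m + 7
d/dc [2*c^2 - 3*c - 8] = 4*c - 3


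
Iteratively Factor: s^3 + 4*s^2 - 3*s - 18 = (s + 3)*(s^2 + s - 6) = (s + 3)^2*(s - 2)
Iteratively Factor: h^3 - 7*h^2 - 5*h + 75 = (h - 5)*(h^2 - 2*h - 15) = (h - 5)^2*(h + 3)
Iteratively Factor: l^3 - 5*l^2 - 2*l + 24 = (l - 4)*(l^2 - l - 6) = (l - 4)*(l + 2)*(l - 3)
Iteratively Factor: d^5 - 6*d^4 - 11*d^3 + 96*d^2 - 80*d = (d - 5)*(d^4 - d^3 - 16*d^2 + 16*d) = (d - 5)*(d + 4)*(d^3 - 5*d^2 + 4*d) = (d - 5)*(d - 4)*(d + 4)*(d^2 - d) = d*(d - 5)*(d - 4)*(d + 4)*(d - 1)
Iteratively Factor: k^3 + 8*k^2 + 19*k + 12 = (k + 3)*(k^2 + 5*k + 4) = (k + 3)*(k + 4)*(k + 1)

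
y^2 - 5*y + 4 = (y - 4)*(y - 1)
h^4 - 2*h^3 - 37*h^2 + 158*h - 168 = (h - 4)*(h - 3)*(h - 2)*(h + 7)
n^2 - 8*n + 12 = (n - 6)*(n - 2)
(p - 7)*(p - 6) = p^2 - 13*p + 42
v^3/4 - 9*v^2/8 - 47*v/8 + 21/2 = (v/4 + 1)*(v - 7)*(v - 3/2)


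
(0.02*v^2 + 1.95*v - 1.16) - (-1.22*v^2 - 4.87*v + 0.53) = 1.24*v^2 + 6.82*v - 1.69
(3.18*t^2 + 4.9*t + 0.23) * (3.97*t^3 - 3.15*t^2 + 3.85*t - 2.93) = 12.6246*t^5 + 9.436*t^4 - 2.2789*t^3 + 8.8231*t^2 - 13.4715*t - 0.6739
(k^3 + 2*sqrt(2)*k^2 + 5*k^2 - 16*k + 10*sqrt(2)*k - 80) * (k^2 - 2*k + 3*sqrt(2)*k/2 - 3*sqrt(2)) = k^5 + 3*k^4 + 7*sqrt(2)*k^4/2 - 20*k^3 + 21*sqrt(2)*k^3/2 - 59*sqrt(2)*k^2 - 30*k^2 - 72*sqrt(2)*k + 100*k + 240*sqrt(2)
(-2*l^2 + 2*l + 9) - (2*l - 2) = 11 - 2*l^2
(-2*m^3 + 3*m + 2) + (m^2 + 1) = -2*m^3 + m^2 + 3*m + 3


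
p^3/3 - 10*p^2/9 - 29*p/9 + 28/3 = (p/3 + 1)*(p - 4)*(p - 7/3)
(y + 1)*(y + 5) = y^2 + 6*y + 5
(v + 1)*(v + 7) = v^2 + 8*v + 7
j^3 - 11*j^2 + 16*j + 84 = (j - 7)*(j - 6)*(j + 2)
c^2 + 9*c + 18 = (c + 3)*(c + 6)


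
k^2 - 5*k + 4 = (k - 4)*(k - 1)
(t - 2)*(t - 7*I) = t^2 - 2*t - 7*I*t + 14*I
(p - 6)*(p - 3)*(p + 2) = p^3 - 7*p^2 + 36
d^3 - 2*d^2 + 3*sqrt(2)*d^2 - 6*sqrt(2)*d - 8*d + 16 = (d - 2)*(d - sqrt(2))*(d + 4*sqrt(2))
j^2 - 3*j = j*(j - 3)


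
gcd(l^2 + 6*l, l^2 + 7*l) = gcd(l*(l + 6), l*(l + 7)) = l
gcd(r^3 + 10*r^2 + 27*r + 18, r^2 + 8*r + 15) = r + 3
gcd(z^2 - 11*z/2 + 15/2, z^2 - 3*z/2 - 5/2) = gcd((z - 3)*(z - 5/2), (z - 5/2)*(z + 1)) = z - 5/2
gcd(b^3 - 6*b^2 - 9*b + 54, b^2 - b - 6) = b - 3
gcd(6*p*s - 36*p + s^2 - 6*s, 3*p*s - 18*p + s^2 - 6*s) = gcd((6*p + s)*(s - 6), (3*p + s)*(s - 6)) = s - 6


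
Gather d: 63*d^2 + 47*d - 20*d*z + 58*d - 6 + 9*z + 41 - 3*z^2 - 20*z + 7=63*d^2 + d*(105 - 20*z) - 3*z^2 - 11*z + 42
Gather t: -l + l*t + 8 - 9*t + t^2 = -l + t^2 + t*(l - 9) + 8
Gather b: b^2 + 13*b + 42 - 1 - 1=b^2 + 13*b + 40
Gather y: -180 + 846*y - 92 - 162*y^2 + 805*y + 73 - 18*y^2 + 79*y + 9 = -180*y^2 + 1730*y - 190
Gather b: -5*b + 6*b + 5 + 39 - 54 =b - 10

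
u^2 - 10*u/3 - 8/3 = (u - 4)*(u + 2/3)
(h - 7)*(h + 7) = h^2 - 49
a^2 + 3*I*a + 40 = (a - 5*I)*(a + 8*I)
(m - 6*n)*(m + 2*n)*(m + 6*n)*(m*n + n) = m^4*n + 2*m^3*n^2 + m^3*n - 36*m^2*n^3 + 2*m^2*n^2 - 72*m*n^4 - 36*m*n^3 - 72*n^4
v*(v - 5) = v^2 - 5*v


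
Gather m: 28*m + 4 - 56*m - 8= -28*m - 4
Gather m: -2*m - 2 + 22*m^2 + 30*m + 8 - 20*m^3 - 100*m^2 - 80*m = -20*m^3 - 78*m^2 - 52*m + 6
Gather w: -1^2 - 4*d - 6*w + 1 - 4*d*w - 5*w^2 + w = -4*d - 5*w^2 + w*(-4*d - 5)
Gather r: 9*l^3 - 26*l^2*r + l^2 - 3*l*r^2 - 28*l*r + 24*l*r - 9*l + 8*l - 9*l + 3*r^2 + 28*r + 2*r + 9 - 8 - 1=9*l^3 + l^2 - 10*l + r^2*(3 - 3*l) + r*(-26*l^2 - 4*l + 30)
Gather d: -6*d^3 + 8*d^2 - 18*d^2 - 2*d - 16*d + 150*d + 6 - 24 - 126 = -6*d^3 - 10*d^2 + 132*d - 144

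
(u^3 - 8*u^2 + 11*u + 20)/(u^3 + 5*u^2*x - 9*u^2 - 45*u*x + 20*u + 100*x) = (u + 1)/(u + 5*x)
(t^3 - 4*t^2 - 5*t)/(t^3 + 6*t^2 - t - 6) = t*(t - 5)/(t^2 + 5*t - 6)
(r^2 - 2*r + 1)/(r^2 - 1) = (r - 1)/(r + 1)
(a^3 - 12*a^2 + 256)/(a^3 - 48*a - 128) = (a - 8)/(a + 4)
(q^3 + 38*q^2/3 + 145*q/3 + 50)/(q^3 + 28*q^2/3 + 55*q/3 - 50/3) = (3*q^2 + 23*q + 30)/(3*q^2 + 13*q - 10)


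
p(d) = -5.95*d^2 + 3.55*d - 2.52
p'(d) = 3.55 - 11.9*d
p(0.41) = -2.06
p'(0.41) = -1.33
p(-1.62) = -23.89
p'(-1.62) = 22.83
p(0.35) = -2.01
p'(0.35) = -0.62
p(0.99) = -4.84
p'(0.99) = -8.23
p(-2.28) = -41.54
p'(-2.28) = 30.68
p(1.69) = -13.51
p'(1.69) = -16.56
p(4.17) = -91.18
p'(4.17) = -46.07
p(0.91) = -4.22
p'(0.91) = -7.28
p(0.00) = -2.52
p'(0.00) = 3.55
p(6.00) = -195.42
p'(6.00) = -67.85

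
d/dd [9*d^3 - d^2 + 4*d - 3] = 27*d^2 - 2*d + 4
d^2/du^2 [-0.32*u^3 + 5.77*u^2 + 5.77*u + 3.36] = 11.54 - 1.92*u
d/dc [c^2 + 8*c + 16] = 2*c + 8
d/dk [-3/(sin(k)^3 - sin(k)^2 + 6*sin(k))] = 3*(3*cos(k) - 2/tan(k) + 6*cos(k)/sin(k)^2)/(sin(k)^2 - sin(k) + 6)^2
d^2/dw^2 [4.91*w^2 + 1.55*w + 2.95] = 9.82000000000000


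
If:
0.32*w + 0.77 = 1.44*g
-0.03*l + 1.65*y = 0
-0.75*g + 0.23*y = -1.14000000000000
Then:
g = 0.306666666666667*y + 1.52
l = 55.0*y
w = 1.38*y + 4.43375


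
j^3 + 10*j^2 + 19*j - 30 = (j - 1)*(j + 5)*(j + 6)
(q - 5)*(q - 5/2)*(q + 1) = q^3 - 13*q^2/2 + 5*q + 25/2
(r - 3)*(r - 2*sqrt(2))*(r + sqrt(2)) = r^3 - 3*r^2 - sqrt(2)*r^2 - 4*r + 3*sqrt(2)*r + 12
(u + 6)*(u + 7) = u^2 + 13*u + 42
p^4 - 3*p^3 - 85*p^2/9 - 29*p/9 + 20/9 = (p - 5)*(p - 1/3)*(p + 1)*(p + 4/3)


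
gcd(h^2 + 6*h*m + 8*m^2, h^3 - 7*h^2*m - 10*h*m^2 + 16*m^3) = h + 2*m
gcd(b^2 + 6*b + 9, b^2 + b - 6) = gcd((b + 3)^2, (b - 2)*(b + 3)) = b + 3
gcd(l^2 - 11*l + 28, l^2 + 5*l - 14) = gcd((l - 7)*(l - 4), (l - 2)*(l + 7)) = 1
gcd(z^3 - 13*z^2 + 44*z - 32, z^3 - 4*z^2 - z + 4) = z^2 - 5*z + 4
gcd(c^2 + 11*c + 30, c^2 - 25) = c + 5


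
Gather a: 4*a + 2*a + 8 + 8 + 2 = 6*a + 18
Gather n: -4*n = -4*n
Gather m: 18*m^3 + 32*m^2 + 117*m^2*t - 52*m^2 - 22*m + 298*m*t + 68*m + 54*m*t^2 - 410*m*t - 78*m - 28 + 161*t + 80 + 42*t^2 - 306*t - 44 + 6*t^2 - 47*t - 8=18*m^3 + m^2*(117*t - 20) + m*(54*t^2 - 112*t - 32) + 48*t^2 - 192*t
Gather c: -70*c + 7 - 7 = -70*c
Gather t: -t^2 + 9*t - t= -t^2 + 8*t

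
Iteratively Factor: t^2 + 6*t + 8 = (t + 4)*(t + 2)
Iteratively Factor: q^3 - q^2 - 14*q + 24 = (q - 2)*(q^2 + q - 12) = (q - 3)*(q - 2)*(q + 4)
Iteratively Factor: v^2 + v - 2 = (v + 2)*(v - 1)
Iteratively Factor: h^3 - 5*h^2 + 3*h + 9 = (h - 3)*(h^2 - 2*h - 3) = (h - 3)*(h + 1)*(h - 3)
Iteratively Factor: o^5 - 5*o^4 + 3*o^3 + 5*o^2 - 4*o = (o)*(o^4 - 5*o^3 + 3*o^2 + 5*o - 4) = o*(o - 1)*(o^3 - 4*o^2 - o + 4) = o*(o - 1)*(o + 1)*(o^2 - 5*o + 4) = o*(o - 1)^2*(o + 1)*(o - 4)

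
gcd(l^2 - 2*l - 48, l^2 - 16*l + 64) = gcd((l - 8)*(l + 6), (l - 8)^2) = l - 8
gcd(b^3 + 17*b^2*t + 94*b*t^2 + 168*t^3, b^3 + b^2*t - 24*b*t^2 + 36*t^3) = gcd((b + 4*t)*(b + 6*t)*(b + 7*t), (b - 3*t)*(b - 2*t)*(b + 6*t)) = b + 6*t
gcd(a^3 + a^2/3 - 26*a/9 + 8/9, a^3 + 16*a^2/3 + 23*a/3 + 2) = a + 2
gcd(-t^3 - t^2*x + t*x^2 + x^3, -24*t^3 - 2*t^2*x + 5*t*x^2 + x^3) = 1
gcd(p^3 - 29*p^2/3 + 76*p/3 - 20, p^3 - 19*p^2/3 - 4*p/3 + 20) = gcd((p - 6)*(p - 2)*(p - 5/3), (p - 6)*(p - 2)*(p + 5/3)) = p^2 - 8*p + 12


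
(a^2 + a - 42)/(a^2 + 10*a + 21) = (a - 6)/(a + 3)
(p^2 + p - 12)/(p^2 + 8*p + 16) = (p - 3)/(p + 4)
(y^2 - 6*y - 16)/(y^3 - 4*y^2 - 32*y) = (y + 2)/(y*(y + 4))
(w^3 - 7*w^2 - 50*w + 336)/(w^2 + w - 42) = w - 8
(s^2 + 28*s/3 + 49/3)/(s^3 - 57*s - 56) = (s + 7/3)/(s^2 - 7*s - 8)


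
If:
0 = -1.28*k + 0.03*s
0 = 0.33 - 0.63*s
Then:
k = 0.01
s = 0.52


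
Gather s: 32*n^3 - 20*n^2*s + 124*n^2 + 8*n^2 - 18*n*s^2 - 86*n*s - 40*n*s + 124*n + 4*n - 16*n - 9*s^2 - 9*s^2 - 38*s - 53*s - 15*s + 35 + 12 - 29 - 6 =32*n^3 + 132*n^2 + 112*n + s^2*(-18*n - 18) + s*(-20*n^2 - 126*n - 106) + 12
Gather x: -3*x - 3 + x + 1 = -2*x - 2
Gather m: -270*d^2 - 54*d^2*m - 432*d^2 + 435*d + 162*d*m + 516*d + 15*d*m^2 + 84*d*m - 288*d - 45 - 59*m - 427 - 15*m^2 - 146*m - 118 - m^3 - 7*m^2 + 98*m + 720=-702*d^2 + 663*d - m^3 + m^2*(15*d - 22) + m*(-54*d^2 + 246*d - 107) + 130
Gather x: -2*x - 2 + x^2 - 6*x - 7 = x^2 - 8*x - 9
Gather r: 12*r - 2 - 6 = 12*r - 8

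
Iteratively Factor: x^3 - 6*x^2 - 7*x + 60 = (x - 5)*(x^2 - x - 12) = (x - 5)*(x - 4)*(x + 3)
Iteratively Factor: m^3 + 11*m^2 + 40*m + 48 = (m + 4)*(m^2 + 7*m + 12) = (m + 3)*(m + 4)*(m + 4)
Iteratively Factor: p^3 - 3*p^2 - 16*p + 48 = (p - 4)*(p^2 + p - 12) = (p - 4)*(p + 4)*(p - 3)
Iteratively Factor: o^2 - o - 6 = (o + 2)*(o - 3)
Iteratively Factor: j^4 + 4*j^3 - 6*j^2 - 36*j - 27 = (j + 1)*(j^3 + 3*j^2 - 9*j - 27) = (j - 3)*(j + 1)*(j^2 + 6*j + 9) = (j - 3)*(j + 1)*(j + 3)*(j + 3)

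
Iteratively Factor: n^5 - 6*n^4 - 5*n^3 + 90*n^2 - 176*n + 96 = (n - 3)*(n^4 - 3*n^3 - 14*n^2 + 48*n - 32) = (n - 4)*(n - 3)*(n^3 + n^2 - 10*n + 8) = (n - 4)*(n - 3)*(n - 2)*(n^2 + 3*n - 4) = (n - 4)*(n - 3)*(n - 2)*(n + 4)*(n - 1)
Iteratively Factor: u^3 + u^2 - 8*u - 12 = (u + 2)*(u^2 - u - 6) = (u - 3)*(u + 2)*(u + 2)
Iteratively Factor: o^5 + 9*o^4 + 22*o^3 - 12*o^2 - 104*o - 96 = (o + 4)*(o^4 + 5*o^3 + 2*o^2 - 20*o - 24) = (o - 2)*(o + 4)*(o^3 + 7*o^2 + 16*o + 12) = (o - 2)*(o + 2)*(o + 4)*(o^2 + 5*o + 6) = (o - 2)*(o + 2)^2*(o + 4)*(o + 3)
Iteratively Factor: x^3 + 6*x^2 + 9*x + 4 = (x + 1)*(x^2 + 5*x + 4) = (x + 1)*(x + 4)*(x + 1)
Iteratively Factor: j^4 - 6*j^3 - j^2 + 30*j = (j - 5)*(j^3 - j^2 - 6*j) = (j - 5)*(j + 2)*(j^2 - 3*j) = j*(j - 5)*(j + 2)*(j - 3)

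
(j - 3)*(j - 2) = j^2 - 5*j + 6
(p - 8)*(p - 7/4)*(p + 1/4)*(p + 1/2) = p^4 - 9*p^3 + 109*p^2/16 + 297*p/32 + 7/4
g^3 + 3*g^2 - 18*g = g*(g - 3)*(g + 6)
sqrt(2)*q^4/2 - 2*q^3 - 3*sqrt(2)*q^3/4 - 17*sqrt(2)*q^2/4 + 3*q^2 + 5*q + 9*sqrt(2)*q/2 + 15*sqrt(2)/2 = (q - 5/2)*(q + 1)*(q - 3*sqrt(2))*(sqrt(2)*q/2 + 1)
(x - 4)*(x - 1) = x^2 - 5*x + 4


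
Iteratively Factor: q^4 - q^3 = (q - 1)*(q^3) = q*(q - 1)*(q^2) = q^2*(q - 1)*(q)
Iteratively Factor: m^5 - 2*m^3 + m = (m - 1)*(m^4 + m^3 - m^2 - m) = (m - 1)*(m + 1)*(m^3 - m) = m*(m - 1)*(m + 1)*(m^2 - 1) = m*(m - 1)^2*(m + 1)*(m + 1)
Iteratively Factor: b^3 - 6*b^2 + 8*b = (b - 2)*(b^2 - 4*b) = (b - 4)*(b - 2)*(b)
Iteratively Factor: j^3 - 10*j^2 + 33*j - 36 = (j - 3)*(j^2 - 7*j + 12) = (j - 4)*(j - 3)*(j - 3)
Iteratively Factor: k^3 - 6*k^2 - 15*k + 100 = (k - 5)*(k^2 - k - 20) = (k - 5)*(k + 4)*(k - 5)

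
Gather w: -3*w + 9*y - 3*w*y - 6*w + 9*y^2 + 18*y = w*(-3*y - 9) + 9*y^2 + 27*y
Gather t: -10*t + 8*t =-2*t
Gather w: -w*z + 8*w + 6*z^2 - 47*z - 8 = w*(8 - z) + 6*z^2 - 47*z - 8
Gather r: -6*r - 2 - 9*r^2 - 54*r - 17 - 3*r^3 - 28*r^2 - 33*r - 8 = -3*r^3 - 37*r^2 - 93*r - 27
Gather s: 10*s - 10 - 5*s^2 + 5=-5*s^2 + 10*s - 5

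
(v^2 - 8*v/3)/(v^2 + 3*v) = (v - 8/3)/(v + 3)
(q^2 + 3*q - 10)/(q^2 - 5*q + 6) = (q + 5)/(q - 3)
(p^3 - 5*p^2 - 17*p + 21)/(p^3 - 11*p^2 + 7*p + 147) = (p - 1)/(p - 7)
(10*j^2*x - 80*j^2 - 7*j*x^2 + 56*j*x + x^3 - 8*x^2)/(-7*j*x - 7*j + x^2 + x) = (-10*j^2*x + 80*j^2 + 7*j*x^2 - 56*j*x - x^3 + 8*x^2)/(7*j*x + 7*j - x^2 - x)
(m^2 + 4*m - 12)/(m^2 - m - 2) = (m + 6)/(m + 1)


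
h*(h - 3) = h^2 - 3*h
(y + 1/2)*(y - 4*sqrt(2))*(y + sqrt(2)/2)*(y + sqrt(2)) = y^4 - 5*sqrt(2)*y^3/2 + y^3/2 - 11*y^2 - 5*sqrt(2)*y^2/4 - 4*sqrt(2)*y - 11*y/2 - 2*sqrt(2)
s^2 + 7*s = s*(s + 7)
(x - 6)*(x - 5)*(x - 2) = x^3 - 13*x^2 + 52*x - 60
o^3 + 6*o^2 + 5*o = o*(o + 1)*(o + 5)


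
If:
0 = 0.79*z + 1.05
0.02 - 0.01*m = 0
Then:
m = 2.00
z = -1.33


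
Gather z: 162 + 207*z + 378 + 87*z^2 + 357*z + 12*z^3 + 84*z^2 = 12*z^3 + 171*z^2 + 564*z + 540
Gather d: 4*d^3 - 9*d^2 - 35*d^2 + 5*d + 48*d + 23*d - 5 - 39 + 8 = 4*d^3 - 44*d^2 + 76*d - 36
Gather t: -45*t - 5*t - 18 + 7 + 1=-50*t - 10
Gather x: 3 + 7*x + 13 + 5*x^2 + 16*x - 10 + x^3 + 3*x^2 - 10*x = x^3 + 8*x^2 + 13*x + 6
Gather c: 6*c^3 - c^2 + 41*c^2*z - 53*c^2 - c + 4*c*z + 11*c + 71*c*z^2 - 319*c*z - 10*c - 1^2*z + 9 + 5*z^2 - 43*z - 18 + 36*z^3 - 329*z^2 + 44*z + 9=6*c^3 + c^2*(41*z - 54) + c*(71*z^2 - 315*z) + 36*z^3 - 324*z^2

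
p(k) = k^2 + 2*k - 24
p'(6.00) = 14.00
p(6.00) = 24.00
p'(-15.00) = -28.00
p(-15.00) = 171.00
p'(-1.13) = -0.26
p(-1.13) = -24.98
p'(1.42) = 4.84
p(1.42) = -19.14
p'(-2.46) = -2.92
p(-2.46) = -22.87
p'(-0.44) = 1.12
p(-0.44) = -24.69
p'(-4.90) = -7.80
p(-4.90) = -9.79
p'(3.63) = 9.26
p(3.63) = -3.56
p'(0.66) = 3.32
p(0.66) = -22.24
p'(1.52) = 5.04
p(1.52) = -18.65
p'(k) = 2*k + 2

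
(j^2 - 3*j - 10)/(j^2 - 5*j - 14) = (j - 5)/(j - 7)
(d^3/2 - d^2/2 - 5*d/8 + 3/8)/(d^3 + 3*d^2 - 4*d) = (4*d^3 - 4*d^2 - 5*d + 3)/(8*d*(d^2 + 3*d - 4))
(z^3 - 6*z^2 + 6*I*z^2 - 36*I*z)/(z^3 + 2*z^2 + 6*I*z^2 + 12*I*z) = (z - 6)/(z + 2)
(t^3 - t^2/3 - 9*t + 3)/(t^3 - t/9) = 3*(t^2 - 9)/(t*(3*t + 1))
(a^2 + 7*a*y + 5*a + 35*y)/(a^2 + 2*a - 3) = (a^2 + 7*a*y + 5*a + 35*y)/(a^2 + 2*a - 3)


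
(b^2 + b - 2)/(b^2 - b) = (b + 2)/b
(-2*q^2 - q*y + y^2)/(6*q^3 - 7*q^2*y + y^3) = (q + y)/(-3*q^2 + 2*q*y + y^2)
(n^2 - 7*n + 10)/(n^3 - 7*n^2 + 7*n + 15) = (n - 2)/(n^2 - 2*n - 3)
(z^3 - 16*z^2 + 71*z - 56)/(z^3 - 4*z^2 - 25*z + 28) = (z - 8)/(z + 4)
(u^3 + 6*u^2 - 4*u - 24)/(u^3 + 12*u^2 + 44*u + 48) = (u - 2)/(u + 4)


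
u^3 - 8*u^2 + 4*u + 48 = (u - 6)*(u - 4)*(u + 2)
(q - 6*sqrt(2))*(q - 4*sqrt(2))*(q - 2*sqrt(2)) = q^3 - 12*sqrt(2)*q^2 + 88*q - 96*sqrt(2)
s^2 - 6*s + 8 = (s - 4)*(s - 2)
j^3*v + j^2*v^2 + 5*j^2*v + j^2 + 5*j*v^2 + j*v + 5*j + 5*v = (j + 5)*(j + v)*(j*v + 1)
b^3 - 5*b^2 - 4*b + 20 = (b - 5)*(b - 2)*(b + 2)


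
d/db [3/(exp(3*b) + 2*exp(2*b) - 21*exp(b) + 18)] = (-9*exp(2*b) - 12*exp(b) + 63)*exp(b)/(exp(3*b) + 2*exp(2*b) - 21*exp(b) + 18)^2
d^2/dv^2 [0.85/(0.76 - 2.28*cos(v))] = (-4.41864*sin(v)^2 + 1.47288*cos(v) - 4.41864)/(2.28*cos(v) - 0.76)^3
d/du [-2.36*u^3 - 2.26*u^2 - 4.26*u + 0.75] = -7.08*u^2 - 4.52*u - 4.26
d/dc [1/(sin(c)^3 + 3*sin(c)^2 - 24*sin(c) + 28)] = -3*(sin(c) + 4)*cos(c)/((sin(c) - 2)^3*(sin(c) + 7)^2)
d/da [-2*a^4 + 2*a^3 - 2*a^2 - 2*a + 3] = -8*a^3 + 6*a^2 - 4*a - 2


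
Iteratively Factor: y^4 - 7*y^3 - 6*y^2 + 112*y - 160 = (y - 2)*(y^3 - 5*y^2 - 16*y + 80) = (y - 4)*(y - 2)*(y^2 - y - 20) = (y - 4)*(y - 2)*(y + 4)*(y - 5)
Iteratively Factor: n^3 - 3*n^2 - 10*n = (n + 2)*(n^2 - 5*n) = (n - 5)*(n + 2)*(n)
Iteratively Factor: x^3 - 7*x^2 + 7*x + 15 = (x - 5)*(x^2 - 2*x - 3) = (x - 5)*(x - 3)*(x + 1)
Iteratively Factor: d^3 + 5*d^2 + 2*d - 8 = (d - 1)*(d^2 + 6*d + 8) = (d - 1)*(d + 4)*(d + 2)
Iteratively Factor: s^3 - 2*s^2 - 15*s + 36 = (s - 3)*(s^2 + s - 12) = (s - 3)^2*(s + 4)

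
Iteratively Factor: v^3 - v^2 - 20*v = (v)*(v^2 - v - 20) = v*(v - 5)*(v + 4)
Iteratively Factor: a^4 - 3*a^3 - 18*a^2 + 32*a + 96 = (a - 4)*(a^3 + a^2 - 14*a - 24) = (a - 4)*(a + 2)*(a^2 - a - 12) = (a - 4)*(a + 2)*(a + 3)*(a - 4)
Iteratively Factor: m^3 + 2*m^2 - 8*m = (m - 2)*(m^2 + 4*m) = (m - 2)*(m + 4)*(m)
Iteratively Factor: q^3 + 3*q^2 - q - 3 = (q - 1)*(q^2 + 4*q + 3) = (q - 1)*(q + 3)*(q + 1)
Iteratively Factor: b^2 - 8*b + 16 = (b - 4)*(b - 4)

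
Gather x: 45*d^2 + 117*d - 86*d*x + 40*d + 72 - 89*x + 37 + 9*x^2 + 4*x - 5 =45*d^2 + 157*d + 9*x^2 + x*(-86*d - 85) + 104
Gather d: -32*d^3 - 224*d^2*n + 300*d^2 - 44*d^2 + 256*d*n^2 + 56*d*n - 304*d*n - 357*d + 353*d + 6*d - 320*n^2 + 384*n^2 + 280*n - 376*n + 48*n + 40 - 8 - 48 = -32*d^3 + d^2*(256 - 224*n) + d*(256*n^2 - 248*n + 2) + 64*n^2 - 48*n - 16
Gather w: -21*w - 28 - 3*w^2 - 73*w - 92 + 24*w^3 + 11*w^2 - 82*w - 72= 24*w^3 + 8*w^2 - 176*w - 192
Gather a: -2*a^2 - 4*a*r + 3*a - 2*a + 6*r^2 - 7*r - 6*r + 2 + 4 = -2*a^2 + a*(1 - 4*r) + 6*r^2 - 13*r + 6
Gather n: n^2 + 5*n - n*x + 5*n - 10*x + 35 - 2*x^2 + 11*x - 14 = n^2 + n*(10 - x) - 2*x^2 + x + 21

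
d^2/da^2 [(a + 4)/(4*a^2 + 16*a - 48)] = (4*(a + 2)^2*(a + 4) - (3*a + 8)*(a^2 + 4*a - 12))/(2*(a^2 + 4*a - 12)^3)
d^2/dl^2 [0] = 0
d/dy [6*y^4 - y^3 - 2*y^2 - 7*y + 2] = 24*y^3 - 3*y^2 - 4*y - 7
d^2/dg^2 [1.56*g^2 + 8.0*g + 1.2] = 3.12000000000000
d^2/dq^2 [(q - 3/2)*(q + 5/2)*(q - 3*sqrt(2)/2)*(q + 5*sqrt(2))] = 12*q^2 + 6*q + 21*sqrt(2)*q - 75/2 + 7*sqrt(2)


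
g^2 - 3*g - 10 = (g - 5)*(g + 2)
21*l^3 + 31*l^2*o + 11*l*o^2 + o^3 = (l + o)*(3*l + o)*(7*l + o)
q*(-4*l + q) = -4*l*q + q^2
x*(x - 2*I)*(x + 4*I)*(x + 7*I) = x^4 + 9*I*x^3 - 6*x^2 + 56*I*x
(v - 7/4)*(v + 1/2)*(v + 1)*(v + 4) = v^4 + 15*v^3/4 - 25*v^2/8 - 75*v/8 - 7/2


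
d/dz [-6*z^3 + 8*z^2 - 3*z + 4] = -18*z^2 + 16*z - 3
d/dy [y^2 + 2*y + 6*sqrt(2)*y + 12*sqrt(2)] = 2*y + 2 + 6*sqrt(2)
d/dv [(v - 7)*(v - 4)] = 2*v - 11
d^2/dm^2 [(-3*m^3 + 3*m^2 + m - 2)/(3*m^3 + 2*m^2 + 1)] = 2*(45*m^6 + 27*m^5 - 36*m^4 - 149*m^3 - 60*m^2 + 3*m + 7)/(27*m^9 + 54*m^8 + 36*m^7 + 35*m^6 + 36*m^5 + 12*m^4 + 9*m^3 + 6*m^2 + 1)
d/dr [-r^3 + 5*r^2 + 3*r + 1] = -3*r^2 + 10*r + 3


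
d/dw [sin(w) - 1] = cos(w)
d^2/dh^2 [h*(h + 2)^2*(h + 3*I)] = 12*h^2 + h*(24 + 18*I) + 8 + 24*I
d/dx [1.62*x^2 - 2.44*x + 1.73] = 3.24*x - 2.44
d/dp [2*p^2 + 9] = 4*p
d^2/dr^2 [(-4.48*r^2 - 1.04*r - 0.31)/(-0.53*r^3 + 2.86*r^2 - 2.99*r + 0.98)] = (2.516864*r^6 + 1.752816*r^5 - 51.0103800000001*r^4 + 115.396336*r^3 - 50.695554*r^2 - 32.428992*r + 18.505126)/(0.148877*r^9 - 2.410122*r^8 + 15.525237*r^7 - 51.412954*r^6 + 96.498675*r^5 - 110.072118*r^4 + 78.540167*r^3 - 34.524126*r^2 + 8.614788*r - 0.941192)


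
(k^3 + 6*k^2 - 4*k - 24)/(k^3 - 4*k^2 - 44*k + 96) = (k + 2)/(k - 8)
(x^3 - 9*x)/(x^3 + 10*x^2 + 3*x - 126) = x*(x + 3)/(x^2 + 13*x + 42)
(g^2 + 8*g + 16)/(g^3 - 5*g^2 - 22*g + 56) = (g + 4)/(g^2 - 9*g + 14)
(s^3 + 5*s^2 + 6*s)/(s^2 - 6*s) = (s^2 + 5*s + 6)/(s - 6)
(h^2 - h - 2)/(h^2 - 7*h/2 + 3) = 2*(h + 1)/(2*h - 3)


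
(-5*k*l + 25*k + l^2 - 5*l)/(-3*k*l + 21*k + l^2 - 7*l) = (5*k*l - 25*k - l^2 + 5*l)/(3*k*l - 21*k - l^2 + 7*l)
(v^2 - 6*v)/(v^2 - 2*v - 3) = v*(6 - v)/(-v^2 + 2*v + 3)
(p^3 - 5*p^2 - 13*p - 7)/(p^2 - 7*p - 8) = (p^2 - 6*p - 7)/(p - 8)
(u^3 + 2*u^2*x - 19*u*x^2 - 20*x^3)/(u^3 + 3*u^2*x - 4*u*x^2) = (u^3 + 2*u^2*x - 19*u*x^2 - 20*x^3)/(u*(u^2 + 3*u*x - 4*x^2))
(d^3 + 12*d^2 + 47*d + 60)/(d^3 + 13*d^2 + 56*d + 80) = (d + 3)/(d + 4)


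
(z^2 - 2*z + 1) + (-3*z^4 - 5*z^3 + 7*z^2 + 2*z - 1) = -3*z^4 - 5*z^3 + 8*z^2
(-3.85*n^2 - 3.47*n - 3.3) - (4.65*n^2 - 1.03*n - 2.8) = -8.5*n^2 - 2.44*n - 0.5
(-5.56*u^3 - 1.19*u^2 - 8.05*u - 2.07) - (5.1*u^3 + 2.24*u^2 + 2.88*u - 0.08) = -10.66*u^3 - 3.43*u^2 - 10.93*u - 1.99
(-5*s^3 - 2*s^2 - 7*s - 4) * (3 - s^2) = 5*s^5 + 2*s^4 - 8*s^3 - 2*s^2 - 21*s - 12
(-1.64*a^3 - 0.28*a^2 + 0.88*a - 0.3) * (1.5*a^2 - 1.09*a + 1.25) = -2.46*a^5 + 1.3676*a^4 - 0.4248*a^3 - 1.7592*a^2 + 1.427*a - 0.375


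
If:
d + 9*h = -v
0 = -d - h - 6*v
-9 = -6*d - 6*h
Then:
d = 53/32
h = -5/32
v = -1/4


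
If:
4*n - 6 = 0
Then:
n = 3/2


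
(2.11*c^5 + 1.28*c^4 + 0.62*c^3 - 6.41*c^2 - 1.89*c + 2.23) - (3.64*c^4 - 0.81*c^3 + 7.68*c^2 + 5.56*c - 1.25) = 2.11*c^5 - 2.36*c^4 + 1.43*c^3 - 14.09*c^2 - 7.45*c + 3.48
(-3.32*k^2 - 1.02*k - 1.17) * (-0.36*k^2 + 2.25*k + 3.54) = 1.1952*k^4 - 7.1028*k^3 - 13.6266*k^2 - 6.2433*k - 4.1418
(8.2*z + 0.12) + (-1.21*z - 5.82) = 6.99*z - 5.7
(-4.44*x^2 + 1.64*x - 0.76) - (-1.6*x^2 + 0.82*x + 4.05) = -2.84*x^2 + 0.82*x - 4.81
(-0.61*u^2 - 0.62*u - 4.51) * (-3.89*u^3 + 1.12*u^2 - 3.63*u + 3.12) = 2.3729*u^5 + 1.7286*u^4 + 19.0638*u^3 - 4.7038*u^2 + 14.4369*u - 14.0712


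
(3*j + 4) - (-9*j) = 12*j + 4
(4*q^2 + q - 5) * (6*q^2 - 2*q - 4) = 24*q^4 - 2*q^3 - 48*q^2 + 6*q + 20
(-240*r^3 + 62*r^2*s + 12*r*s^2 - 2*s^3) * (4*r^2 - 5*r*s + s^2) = -960*r^5 + 1448*r^4*s - 502*r^3*s^2 - 6*r^2*s^3 + 22*r*s^4 - 2*s^5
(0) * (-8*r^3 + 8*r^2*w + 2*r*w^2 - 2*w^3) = 0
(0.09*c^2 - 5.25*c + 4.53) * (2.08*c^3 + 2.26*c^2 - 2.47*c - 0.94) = 0.1872*c^5 - 10.7166*c^4 - 2.6649*c^3 + 23.1207*c^2 - 6.2541*c - 4.2582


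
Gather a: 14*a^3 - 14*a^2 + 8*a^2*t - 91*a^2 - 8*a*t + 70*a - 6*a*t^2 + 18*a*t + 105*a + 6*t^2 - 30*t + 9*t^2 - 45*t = 14*a^3 + a^2*(8*t - 105) + a*(-6*t^2 + 10*t + 175) + 15*t^2 - 75*t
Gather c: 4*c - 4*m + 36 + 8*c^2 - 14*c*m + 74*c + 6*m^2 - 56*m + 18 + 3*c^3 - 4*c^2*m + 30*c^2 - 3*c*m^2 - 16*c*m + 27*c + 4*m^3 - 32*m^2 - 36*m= 3*c^3 + c^2*(38 - 4*m) + c*(-3*m^2 - 30*m + 105) + 4*m^3 - 26*m^2 - 96*m + 54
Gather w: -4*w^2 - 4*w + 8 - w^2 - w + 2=-5*w^2 - 5*w + 10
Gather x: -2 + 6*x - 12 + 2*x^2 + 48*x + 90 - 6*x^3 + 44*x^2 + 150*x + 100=-6*x^3 + 46*x^2 + 204*x + 176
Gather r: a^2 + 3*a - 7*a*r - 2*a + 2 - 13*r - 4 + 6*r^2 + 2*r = a^2 + a + 6*r^2 + r*(-7*a - 11) - 2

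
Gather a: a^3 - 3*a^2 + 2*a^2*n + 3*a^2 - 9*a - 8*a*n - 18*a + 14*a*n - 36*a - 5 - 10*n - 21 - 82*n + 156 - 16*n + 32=a^3 + 2*a^2*n + a*(6*n - 63) - 108*n + 162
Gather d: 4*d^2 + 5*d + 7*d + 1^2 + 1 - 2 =4*d^2 + 12*d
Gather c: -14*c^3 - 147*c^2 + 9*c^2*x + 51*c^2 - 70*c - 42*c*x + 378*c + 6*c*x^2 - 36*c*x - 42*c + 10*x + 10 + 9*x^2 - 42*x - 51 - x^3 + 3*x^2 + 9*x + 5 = -14*c^3 + c^2*(9*x - 96) + c*(6*x^2 - 78*x + 266) - x^3 + 12*x^2 - 23*x - 36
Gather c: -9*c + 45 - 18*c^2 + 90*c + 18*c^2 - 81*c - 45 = 0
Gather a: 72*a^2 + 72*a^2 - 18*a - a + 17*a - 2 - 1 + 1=144*a^2 - 2*a - 2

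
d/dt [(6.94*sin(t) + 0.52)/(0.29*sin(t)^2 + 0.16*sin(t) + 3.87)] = (-2.0126*sin(t)^2 - 0.3016*sin(t) + 26.7746)*cos(t)/(0.0841*sin(t)^4 + 0.0928*sin(t)^3 + 2.2702*sin(t)^2 + 1.2384*sin(t) + 14.9769)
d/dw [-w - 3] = -1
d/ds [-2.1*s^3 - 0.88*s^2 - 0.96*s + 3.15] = -6.3*s^2 - 1.76*s - 0.96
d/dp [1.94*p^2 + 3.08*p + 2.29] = 3.88*p + 3.08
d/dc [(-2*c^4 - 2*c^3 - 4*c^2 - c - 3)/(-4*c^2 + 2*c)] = (4*c^5 - c^4 - 2*c^3 - 3*c^2 - 6*c + 3/2)/(c^2*(4*c^2 - 4*c + 1))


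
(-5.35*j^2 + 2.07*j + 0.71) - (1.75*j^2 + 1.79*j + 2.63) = -7.1*j^2 + 0.28*j - 1.92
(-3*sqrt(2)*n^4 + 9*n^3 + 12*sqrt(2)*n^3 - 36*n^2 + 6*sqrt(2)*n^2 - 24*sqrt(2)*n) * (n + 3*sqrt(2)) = -3*sqrt(2)*n^5 - 9*n^4 + 12*sqrt(2)*n^4 + 36*n^3 + 33*sqrt(2)*n^3 - 132*sqrt(2)*n^2 + 36*n^2 - 144*n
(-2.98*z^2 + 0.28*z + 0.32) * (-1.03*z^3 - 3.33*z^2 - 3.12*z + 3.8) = 3.0694*z^5 + 9.635*z^4 + 8.0356*z^3 - 13.2632*z^2 + 0.0656*z + 1.216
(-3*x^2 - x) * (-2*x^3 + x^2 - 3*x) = 6*x^5 - x^4 + 8*x^3 + 3*x^2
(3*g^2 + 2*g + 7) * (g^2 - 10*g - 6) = 3*g^4 - 28*g^3 - 31*g^2 - 82*g - 42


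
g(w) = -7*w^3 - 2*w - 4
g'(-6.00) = -758.00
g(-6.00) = 1520.00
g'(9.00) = -1703.00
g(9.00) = -5125.00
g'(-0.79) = -15.11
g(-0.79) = 1.03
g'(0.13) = -2.35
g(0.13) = -4.28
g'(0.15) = -2.47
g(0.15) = -4.32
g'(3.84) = -311.66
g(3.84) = -408.04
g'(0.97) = -21.76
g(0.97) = -12.33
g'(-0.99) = -22.58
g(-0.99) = 4.77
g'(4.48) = -423.48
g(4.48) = -642.37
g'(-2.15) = -99.07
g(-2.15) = 69.87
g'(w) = -21*w^2 - 2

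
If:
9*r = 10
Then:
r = 10/9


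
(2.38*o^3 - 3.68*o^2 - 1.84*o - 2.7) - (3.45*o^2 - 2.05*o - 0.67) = 2.38*o^3 - 7.13*o^2 + 0.21*o - 2.03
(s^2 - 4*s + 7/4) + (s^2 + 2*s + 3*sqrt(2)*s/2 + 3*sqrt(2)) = 2*s^2 - 2*s + 3*sqrt(2)*s/2 + 7/4 + 3*sqrt(2)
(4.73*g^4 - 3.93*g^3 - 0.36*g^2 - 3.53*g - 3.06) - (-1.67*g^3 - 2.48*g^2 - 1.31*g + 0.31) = 4.73*g^4 - 2.26*g^3 + 2.12*g^2 - 2.22*g - 3.37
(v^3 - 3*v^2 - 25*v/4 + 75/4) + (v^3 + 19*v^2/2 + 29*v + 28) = 2*v^3 + 13*v^2/2 + 91*v/4 + 187/4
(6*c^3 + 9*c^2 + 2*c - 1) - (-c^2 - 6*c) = 6*c^3 + 10*c^2 + 8*c - 1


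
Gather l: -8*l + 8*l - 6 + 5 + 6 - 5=0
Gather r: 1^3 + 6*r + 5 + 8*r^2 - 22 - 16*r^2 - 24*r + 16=-8*r^2 - 18*r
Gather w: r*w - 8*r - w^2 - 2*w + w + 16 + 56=-8*r - w^2 + w*(r - 1) + 72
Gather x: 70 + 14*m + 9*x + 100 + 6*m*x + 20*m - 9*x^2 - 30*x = 34*m - 9*x^2 + x*(6*m - 21) + 170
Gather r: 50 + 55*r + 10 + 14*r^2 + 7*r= 14*r^2 + 62*r + 60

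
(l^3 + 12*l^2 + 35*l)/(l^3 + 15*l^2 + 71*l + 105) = l/(l + 3)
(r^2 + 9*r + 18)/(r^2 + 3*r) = (r + 6)/r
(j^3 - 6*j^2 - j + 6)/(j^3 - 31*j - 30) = (j - 1)/(j + 5)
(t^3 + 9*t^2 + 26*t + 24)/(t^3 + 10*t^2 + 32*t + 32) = (t + 3)/(t + 4)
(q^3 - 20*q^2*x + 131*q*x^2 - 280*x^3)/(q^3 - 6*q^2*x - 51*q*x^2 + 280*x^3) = (q - 7*x)/(q + 7*x)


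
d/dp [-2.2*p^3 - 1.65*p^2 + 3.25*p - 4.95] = -6.6*p^2 - 3.3*p + 3.25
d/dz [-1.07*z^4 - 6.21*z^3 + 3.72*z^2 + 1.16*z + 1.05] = -4.28*z^3 - 18.63*z^2 + 7.44*z + 1.16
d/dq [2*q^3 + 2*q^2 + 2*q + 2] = 6*q^2 + 4*q + 2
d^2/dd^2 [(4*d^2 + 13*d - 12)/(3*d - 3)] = 10/(3*(d^3 - 3*d^2 + 3*d - 1))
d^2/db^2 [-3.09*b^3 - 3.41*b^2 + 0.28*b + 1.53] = -18.54*b - 6.82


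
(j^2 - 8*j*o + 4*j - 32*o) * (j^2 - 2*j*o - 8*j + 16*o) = j^4 - 10*j^3*o - 4*j^3 + 16*j^2*o^2 + 40*j^2*o - 32*j^2 - 64*j*o^2 + 320*j*o - 512*o^2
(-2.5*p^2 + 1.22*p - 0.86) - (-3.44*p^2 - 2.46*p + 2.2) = 0.94*p^2 + 3.68*p - 3.06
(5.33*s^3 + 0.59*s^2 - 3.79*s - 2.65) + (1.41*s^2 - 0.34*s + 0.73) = 5.33*s^3 + 2.0*s^2 - 4.13*s - 1.92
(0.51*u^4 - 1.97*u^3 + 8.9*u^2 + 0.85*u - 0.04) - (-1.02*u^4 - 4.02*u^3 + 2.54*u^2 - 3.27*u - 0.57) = 1.53*u^4 + 2.05*u^3 + 6.36*u^2 + 4.12*u + 0.53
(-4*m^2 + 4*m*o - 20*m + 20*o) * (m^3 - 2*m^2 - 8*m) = -4*m^5 + 4*m^4*o - 12*m^4 + 12*m^3*o + 72*m^3 - 72*m^2*o + 160*m^2 - 160*m*o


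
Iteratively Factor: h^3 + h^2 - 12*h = (h - 3)*(h^2 + 4*h) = (h - 3)*(h + 4)*(h)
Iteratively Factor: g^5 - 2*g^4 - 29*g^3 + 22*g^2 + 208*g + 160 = (g - 4)*(g^4 + 2*g^3 - 21*g^2 - 62*g - 40) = (g - 4)*(g + 2)*(g^3 - 21*g - 20) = (g - 5)*(g - 4)*(g + 2)*(g^2 + 5*g + 4) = (g - 5)*(g - 4)*(g + 1)*(g + 2)*(g + 4)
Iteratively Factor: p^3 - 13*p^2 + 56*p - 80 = (p - 4)*(p^2 - 9*p + 20) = (p - 5)*(p - 4)*(p - 4)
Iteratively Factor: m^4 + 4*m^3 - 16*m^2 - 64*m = (m + 4)*(m^3 - 16*m) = (m + 4)^2*(m^2 - 4*m) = (m - 4)*(m + 4)^2*(m)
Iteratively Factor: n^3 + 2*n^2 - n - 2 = (n + 2)*(n^2 - 1) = (n - 1)*(n + 2)*(n + 1)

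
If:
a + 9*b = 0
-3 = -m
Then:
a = -9*b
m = 3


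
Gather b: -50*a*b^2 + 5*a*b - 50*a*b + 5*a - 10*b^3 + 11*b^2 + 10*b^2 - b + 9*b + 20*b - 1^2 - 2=5*a - 10*b^3 + b^2*(21 - 50*a) + b*(28 - 45*a) - 3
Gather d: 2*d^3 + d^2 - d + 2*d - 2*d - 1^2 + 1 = 2*d^3 + d^2 - d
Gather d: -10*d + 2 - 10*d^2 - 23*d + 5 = -10*d^2 - 33*d + 7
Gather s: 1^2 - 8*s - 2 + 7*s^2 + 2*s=7*s^2 - 6*s - 1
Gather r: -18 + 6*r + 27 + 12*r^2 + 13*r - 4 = 12*r^2 + 19*r + 5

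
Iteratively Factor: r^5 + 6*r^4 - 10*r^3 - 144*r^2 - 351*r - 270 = (r + 2)*(r^4 + 4*r^3 - 18*r^2 - 108*r - 135) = (r - 5)*(r + 2)*(r^3 + 9*r^2 + 27*r + 27) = (r - 5)*(r + 2)*(r + 3)*(r^2 + 6*r + 9) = (r - 5)*(r + 2)*(r + 3)^2*(r + 3)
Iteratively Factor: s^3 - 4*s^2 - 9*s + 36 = (s - 3)*(s^2 - s - 12) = (s - 4)*(s - 3)*(s + 3)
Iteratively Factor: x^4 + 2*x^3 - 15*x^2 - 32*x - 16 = (x + 4)*(x^3 - 2*x^2 - 7*x - 4) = (x + 1)*(x + 4)*(x^2 - 3*x - 4) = (x + 1)^2*(x + 4)*(x - 4)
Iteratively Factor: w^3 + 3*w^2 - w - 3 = (w - 1)*(w^2 + 4*w + 3) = (w - 1)*(w + 3)*(w + 1)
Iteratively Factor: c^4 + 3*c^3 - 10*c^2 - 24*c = (c - 3)*(c^3 + 6*c^2 + 8*c) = c*(c - 3)*(c^2 + 6*c + 8) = c*(c - 3)*(c + 2)*(c + 4)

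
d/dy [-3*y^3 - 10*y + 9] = -9*y^2 - 10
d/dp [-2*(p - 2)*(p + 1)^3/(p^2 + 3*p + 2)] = 4*(-p^3 - 3*p^2 + 2)/(p^2 + 4*p + 4)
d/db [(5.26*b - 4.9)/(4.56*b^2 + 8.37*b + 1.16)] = (-23.9856*b^2 + 44.688*b + 47.1146)/(20.7936*b^4 + 76.3344*b^3 + 80.6361*b^2 + 19.4184*b + 1.3456)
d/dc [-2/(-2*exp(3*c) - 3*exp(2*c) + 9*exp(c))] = 6*(-2*exp(2*c) - 2*exp(c) + 3)*exp(-c)/(2*exp(2*c) + 3*exp(c) - 9)^2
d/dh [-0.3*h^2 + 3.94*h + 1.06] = 3.94 - 0.6*h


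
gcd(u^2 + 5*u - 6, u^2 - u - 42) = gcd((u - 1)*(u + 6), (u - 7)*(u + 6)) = u + 6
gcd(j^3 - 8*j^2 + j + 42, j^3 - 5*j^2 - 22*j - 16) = j + 2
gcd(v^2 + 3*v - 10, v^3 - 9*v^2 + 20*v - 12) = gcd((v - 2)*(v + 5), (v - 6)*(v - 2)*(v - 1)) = v - 2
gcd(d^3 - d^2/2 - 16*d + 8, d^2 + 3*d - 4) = d + 4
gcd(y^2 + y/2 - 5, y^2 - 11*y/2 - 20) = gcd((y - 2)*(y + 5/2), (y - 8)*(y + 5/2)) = y + 5/2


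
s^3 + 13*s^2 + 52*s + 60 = (s + 2)*(s + 5)*(s + 6)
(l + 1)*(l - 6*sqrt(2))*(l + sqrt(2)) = l^3 - 5*sqrt(2)*l^2 + l^2 - 12*l - 5*sqrt(2)*l - 12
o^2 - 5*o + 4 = (o - 4)*(o - 1)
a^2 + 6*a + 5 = (a + 1)*(a + 5)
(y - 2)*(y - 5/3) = y^2 - 11*y/3 + 10/3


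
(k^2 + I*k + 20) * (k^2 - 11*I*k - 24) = k^4 - 10*I*k^3 + 7*k^2 - 244*I*k - 480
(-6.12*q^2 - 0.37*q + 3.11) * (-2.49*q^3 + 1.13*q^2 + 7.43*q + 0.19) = 15.2388*q^5 - 5.9943*q^4 - 53.6336*q^3 - 0.3976*q^2 + 23.037*q + 0.5909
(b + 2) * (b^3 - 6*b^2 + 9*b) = b^4 - 4*b^3 - 3*b^2 + 18*b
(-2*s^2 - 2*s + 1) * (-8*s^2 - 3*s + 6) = 16*s^4 + 22*s^3 - 14*s^2 - 15*s + 6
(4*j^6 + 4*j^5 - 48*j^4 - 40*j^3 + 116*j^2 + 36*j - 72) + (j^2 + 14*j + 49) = 4*j^6 + 4*j^5 - 48*j^4 - 40*j^3 + 117*j^2 + 50*j - 23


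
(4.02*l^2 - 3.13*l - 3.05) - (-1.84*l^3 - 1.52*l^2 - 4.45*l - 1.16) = 1.84*l^3 + 5.54*l^2 + 1.32*l - 1.89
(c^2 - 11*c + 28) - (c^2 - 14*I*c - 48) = -11*c + 14*I*c + 76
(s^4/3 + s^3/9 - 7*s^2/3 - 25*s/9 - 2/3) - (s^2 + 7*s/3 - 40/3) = s^4/3 + s^3/9 - 10*s^2/3 - 46*s/9 + 38/3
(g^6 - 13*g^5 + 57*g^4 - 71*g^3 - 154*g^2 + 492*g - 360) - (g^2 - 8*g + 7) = g^6 - 13*g^5 + 57*g^4 - 71*g^3 - 155*g^2 + 500*g - 367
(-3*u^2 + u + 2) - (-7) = -3*u^2 + u + 9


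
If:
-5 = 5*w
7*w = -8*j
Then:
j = 7/8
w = -1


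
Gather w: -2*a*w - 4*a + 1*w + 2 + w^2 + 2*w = -4*a + w^2 + w*(3 - 2*a) + 2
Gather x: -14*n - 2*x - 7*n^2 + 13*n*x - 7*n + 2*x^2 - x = -7*n^2 - 21*n + 2*x^2 + x*(13*n - 3)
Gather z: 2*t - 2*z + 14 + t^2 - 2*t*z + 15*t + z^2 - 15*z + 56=t^2 + 17*t + z^2 + z*(-2*t - 17) + 70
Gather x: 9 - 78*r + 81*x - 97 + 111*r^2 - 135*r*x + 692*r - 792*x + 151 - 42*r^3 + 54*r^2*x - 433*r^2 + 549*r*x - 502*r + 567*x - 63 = -42*r^3 - 322*r^2 + 112*r + x*(54*r^2 + 414*r - 144)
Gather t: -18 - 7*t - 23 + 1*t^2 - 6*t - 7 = t^2 - 13*t - 48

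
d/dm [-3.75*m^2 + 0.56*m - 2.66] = 0.56 - 7.5*m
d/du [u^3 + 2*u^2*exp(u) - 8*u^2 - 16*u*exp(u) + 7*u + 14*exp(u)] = 2*u^2*exp(u) + 3*u^2 - 12*u*exp(u) - 16*u - 2*exp(u) + 7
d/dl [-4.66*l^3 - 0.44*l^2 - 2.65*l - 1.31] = -13.98*l^2 - 0.88*l - 2.65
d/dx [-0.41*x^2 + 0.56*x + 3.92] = 0.56 - 0.82*x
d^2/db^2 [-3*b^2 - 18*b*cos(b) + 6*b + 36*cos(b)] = 18*b*cos(b) - 36*sqrt(2)*cos(b + pi/4) - 6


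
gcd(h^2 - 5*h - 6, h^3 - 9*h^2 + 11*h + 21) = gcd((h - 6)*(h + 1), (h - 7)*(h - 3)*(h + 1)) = h + 1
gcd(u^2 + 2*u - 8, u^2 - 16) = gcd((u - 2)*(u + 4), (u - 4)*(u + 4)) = u + 4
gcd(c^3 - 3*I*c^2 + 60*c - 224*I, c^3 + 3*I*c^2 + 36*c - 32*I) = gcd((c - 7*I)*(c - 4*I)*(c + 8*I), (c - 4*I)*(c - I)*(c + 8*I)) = c^2 + 4*I*c + 32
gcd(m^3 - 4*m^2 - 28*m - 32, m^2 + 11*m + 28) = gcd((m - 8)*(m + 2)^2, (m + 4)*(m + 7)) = 1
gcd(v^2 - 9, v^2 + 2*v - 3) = v + 3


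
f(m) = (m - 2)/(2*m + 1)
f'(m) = -2*(m - 2)/(2*m + 1)^2 + 1/(2*m + 1)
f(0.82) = -0.45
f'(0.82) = 0.72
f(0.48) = -0.78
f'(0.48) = 1.30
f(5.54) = 0.29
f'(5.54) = 0.03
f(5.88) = 0.30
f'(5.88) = 0.03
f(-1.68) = 1.56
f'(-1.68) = 0.90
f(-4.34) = 0.83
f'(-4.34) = 0.08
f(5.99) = 0.31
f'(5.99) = 0.03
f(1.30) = -0.19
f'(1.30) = 0.39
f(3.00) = 0.14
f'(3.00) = 0.10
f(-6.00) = 0.73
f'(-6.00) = 0.04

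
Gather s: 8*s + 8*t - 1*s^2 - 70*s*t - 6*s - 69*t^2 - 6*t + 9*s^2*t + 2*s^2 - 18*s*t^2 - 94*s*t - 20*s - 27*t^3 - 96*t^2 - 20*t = s^2*(9*t + 1) + s*(-18*t^2 - 164*t - 18) - 27*t^3 - 165*t^2 - 18*t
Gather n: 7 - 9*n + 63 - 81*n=70 - 90*n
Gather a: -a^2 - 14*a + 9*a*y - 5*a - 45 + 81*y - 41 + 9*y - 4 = -a^2 + a*(9*y - 19) + 90*y - 90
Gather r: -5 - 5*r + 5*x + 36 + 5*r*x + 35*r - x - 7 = r*(5*x + 30) + 4*x + 24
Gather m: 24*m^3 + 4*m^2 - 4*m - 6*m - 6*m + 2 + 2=24*m^3 + 4*m^2 - 16*m + 4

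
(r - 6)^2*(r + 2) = r^3 - 10*r^2 + 12*r + 72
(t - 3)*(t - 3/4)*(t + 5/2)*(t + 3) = t^4 + 7*t^3/4 - 87*t^2/8 - 63*t/4 + 135/8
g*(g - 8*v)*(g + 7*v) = g^3 - g^2*v - 56*g*v^2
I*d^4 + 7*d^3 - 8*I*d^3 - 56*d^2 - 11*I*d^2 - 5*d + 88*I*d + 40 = (d - 8)*(d - 5*I)*(d - I)*(I*d + 1)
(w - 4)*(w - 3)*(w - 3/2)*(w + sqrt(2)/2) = w^4 - 17*w^3/2 + sqrt(2)*w^3/2 - 17*sqrt(2)*w^2/4 + 45*w^2/2 - 18*w + 45*sqrt(2)*w/4 - 9*sqrt(2)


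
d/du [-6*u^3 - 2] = -18*u^2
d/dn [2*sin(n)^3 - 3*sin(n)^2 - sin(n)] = (6*sin(n)^2 - 6*sin(n) - 1)*cos(n)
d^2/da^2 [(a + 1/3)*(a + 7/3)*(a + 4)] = 6*a + 40/3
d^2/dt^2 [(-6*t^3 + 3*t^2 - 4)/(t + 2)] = 4*(-3*t^3 - 18*t^2 - 36*t + 4)/(t^3 + 6*t^2 + 12*t + 8)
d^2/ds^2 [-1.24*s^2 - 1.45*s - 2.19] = -2.48000000000000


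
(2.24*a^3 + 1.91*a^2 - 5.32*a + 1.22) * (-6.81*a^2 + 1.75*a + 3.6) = -15.2544*a^5 - 9.0871*a^4 + 47.6357*a^3 - 10.7422*a^2 - 17.017*a + 4.392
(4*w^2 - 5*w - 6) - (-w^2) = 5*w^2 - 5*w - 6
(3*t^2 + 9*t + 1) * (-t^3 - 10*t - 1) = -3*t^5 - 9*t^4 - 31*t^3 - 93*t^2 - 19*t - 1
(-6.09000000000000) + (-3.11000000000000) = -9.20000000000000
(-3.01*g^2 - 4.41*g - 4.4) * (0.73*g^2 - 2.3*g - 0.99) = -2.1973*g^4 + 3.7037*g^3 + 9.9109*g^2 + 14.4859*g + 4.356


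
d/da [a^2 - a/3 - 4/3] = 2*a - 1/3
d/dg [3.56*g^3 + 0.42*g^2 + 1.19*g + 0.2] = 10.68*g^2 + 0.84*g + 1.19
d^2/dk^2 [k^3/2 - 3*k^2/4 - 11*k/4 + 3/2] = 3*k - 3/2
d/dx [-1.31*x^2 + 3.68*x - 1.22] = 3.68 - 2.62*x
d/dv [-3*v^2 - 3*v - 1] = -6*v - 3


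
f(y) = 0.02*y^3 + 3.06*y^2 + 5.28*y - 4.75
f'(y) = 0.06*y^2 + 6.12*y + 5.28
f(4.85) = 95.12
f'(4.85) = 36.37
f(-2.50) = 0.86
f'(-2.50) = -9.64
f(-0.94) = -7.03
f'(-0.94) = -0.42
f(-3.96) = 21.08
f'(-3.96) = -18.01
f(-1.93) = -3.69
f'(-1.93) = -6.31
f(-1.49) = -5.89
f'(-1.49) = -3.71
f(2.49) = 27.68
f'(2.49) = 20.89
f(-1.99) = -3.30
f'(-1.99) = -6.66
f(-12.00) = 337.97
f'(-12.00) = -59.52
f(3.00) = 39.17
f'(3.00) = 24.18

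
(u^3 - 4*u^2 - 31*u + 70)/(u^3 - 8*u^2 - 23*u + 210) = (u - 2)/(u - 6)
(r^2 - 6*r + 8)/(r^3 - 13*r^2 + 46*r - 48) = (r - 4)/(r^2 - 11*r + 24)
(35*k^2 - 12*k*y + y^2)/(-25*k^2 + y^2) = (-7*k + y)/(5*k + y)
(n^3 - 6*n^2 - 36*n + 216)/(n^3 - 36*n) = (n - 6)/n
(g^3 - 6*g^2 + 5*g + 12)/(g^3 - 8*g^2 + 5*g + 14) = (g^2 - 7*g + 12)/(g^2 - 9*g + 14)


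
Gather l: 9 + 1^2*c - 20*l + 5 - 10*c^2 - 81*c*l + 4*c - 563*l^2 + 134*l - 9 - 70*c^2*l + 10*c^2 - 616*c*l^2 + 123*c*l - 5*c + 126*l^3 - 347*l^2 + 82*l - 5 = 126*l^3 + l^2*(-616*c - 910) + l*(-70*c^2 + 42*c + 196)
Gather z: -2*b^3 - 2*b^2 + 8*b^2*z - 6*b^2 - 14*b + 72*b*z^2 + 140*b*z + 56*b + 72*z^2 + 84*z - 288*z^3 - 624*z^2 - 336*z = -2*b^3 - 8*b^2 + 42*b - 288*z^3 + z^2*(72*b - 552) + z*(8*b^2 + 140*b - 252)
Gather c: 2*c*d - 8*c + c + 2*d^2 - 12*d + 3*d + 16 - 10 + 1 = c*(2*d - 7) + 2*d^2 - 9*d + 7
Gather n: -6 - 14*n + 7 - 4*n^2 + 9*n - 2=-4*n^2 - 5*n - 1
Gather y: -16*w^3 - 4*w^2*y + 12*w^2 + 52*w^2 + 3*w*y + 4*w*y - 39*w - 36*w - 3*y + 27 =-16*w^3 + 64*w^2 - 75*w + y*(-4*w^2 + 7*w - 3) + 27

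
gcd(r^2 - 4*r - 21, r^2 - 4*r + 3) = 1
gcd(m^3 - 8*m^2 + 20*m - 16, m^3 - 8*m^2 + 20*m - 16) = m^3 - 8*m^2 + 20*m - 16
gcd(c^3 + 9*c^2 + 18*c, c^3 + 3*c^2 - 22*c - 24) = c + 6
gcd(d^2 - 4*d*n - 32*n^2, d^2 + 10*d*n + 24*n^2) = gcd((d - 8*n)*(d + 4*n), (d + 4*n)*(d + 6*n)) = d + 4*n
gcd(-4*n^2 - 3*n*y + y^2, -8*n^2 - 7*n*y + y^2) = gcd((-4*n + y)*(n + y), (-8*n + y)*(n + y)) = n + y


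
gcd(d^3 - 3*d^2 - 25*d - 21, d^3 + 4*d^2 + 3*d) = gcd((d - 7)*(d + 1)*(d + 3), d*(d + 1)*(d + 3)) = d^2 + 4*d + 3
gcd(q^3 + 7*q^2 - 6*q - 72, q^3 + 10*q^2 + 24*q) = q^2 + 10*q + 24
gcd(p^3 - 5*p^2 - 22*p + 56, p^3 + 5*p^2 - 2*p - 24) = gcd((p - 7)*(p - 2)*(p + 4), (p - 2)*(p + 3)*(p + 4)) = p^2 + 2*p - 8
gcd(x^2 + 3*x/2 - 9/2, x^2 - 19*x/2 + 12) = x - 3/2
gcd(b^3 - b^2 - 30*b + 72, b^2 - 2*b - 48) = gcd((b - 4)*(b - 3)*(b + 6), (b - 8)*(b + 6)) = b + 6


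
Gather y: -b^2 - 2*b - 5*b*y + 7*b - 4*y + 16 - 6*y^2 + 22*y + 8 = -b^2 + 5*b - 6*y^2 + y*(18 - 5*b) + 24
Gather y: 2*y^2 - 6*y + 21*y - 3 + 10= 2*y^2 + 15*y + 7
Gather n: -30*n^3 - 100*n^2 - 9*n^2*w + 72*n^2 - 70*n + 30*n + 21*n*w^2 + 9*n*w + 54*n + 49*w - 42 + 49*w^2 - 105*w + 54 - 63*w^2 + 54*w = -30*n^3 + n^2*(-9*w - 28) + n*(21*w^2 + 9*w + 14) - 14*w^2 - 2*w + 12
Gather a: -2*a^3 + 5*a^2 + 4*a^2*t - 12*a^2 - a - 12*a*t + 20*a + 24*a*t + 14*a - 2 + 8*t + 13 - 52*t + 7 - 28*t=-2*a^3 + a^2*(4*t - 7) + a*(12*t + 33) - 72*t + 18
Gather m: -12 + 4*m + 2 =4*m - 10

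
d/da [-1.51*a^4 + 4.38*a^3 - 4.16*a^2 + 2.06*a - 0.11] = -6.04*a^3 + 13.14*a^2 - 8.32*a + 2.06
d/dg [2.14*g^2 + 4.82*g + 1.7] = 4.28*g + 4.82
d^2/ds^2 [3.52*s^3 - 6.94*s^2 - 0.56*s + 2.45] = 21.12*s - 13.88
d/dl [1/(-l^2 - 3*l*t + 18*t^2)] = (2*l + 3*t)/(l^2 + 3*l*t - 18*t^2)^2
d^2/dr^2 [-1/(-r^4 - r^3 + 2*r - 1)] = 2*(-3*r*(2*r + 1)*(r^4 + r^3 - 2*r + 1) + (4*r^3 + 3*r^2 - 2)^2)/(r^4 + r^3 - 2*r + 1)^3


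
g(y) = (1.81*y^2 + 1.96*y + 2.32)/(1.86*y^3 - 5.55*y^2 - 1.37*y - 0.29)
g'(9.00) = -0.03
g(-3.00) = -0.13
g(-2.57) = -0.14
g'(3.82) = -3.71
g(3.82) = 2.11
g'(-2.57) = -0.03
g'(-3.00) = -0.02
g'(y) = (3.62*y + 1.96)/(1.86*y^3 - 5.55*y^2 - 1.37*y - 0.29) + (-5.58*y^2 + 11.1*y + 1.37)*(1.81*y^2 + 1.96*y + 2.32)/(1.86*y^3 - 5.55*y^2 - 1.37*y - 0.29)^2 = (-3.3666*y^4 - 7.2912*y^3 - 4.5473*y^2 + 24.7022*y + 2.61)/(3.4596*y^6 - 20.646*y^5 + 25.7061*y^4 + 14.1282*y^3 + 5.0959*y^2 + 0.7946*y + 0.0841)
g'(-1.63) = -0.10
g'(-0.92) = -0.77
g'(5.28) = -0.30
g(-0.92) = -0.40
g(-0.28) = -5.00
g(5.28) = 0.57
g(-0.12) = -10.11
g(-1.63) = -0.19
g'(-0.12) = -9.36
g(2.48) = -1.94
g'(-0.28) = -30.94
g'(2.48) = -2.27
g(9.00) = 0.19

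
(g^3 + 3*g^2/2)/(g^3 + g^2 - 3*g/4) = 2*g/(2*g - 1)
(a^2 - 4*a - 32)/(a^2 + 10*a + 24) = (a - 8)/(a + 6)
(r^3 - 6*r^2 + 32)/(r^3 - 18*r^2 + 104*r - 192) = (r^2 - 2*r - 8)/(r^2 - 14*r + 48)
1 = 1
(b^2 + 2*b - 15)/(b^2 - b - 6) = (b + 5)/(b + 2)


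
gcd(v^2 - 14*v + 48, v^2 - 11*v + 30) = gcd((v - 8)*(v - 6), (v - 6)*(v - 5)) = v - 6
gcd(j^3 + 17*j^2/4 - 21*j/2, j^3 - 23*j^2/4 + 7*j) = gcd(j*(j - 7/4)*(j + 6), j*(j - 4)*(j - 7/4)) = j^2 - 7*j/4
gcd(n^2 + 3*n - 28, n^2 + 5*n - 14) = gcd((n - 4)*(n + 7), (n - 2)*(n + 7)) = n + 7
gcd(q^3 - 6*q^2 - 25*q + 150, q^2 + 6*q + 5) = q + 5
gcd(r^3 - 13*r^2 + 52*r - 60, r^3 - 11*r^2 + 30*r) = r^2 - 11*r + 30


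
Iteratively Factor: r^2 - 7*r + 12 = (r - 4)*(r - 3)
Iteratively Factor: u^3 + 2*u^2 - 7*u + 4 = (u + 4)*(u^2 - 2*u + 1) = (u - 1)*(u + 4)*(u - 1)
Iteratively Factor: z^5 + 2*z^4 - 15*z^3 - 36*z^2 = (z)*(z^4 + 2*z^3 - 15*z^2 - 36*z) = z*(z - 4)*(z^3 + 6*z^2 + 9*z) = z^2*(z - 4)*(z^2 + 6*z + 9) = z^2*(z - 4)*(z + 3)*(z + 3)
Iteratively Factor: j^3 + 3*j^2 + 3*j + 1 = (j + 1)*(j^2 + 2*j + 1) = (j + 1)^2*(j + 1)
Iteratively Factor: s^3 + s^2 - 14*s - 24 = (s + 3)*(s^2 - 2*s - 8) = (s + 2)*(s + 3)*(s - 4)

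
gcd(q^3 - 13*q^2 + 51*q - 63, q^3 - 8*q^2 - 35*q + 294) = q - 7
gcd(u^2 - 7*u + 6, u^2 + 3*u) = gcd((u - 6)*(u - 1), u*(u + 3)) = 1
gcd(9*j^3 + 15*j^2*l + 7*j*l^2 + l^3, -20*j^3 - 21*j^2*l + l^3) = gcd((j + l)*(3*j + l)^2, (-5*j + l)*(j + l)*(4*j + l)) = j + l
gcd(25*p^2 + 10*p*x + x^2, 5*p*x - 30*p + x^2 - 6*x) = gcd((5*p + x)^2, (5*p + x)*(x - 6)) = 5*p + x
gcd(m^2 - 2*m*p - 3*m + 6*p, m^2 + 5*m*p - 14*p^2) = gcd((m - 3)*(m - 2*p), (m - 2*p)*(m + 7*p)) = -m + 2*p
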